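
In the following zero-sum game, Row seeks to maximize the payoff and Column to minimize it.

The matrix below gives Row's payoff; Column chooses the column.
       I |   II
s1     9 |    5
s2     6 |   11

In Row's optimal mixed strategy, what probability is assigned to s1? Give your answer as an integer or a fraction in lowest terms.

Row minima are 5 and 6, so Row's maximin is 6; column maxima are 9 and 11, so Column's minimax is 9. These differ, so the equilibrium is in mixed strategies.
Let Row play s1 with probability p. Column is indifferent when 9p + 6(1−p) = 5p + 11(1−p), giving p = 5/9.

5/9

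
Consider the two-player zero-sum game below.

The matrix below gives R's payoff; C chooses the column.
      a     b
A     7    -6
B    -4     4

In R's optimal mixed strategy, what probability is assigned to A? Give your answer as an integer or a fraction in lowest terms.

8/21

Row minima are -6 and -4, so R's maximin is -4; column maxima are 7 and 4, so C's minimax is 4. These differ, so the equilibrium is in mixed strategies.
Let R play A with probability p. C is indifferent when 7p − 4(1−p) = −6p + 4(1−p), giving p = 8/21.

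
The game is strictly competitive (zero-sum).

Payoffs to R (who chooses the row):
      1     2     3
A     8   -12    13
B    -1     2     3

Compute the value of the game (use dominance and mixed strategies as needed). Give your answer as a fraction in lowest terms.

4/23

Column 3 is strictly dominated by 1 for C (it gives R more in every row).
The remaining 2×2 game on (A, B) × (1, 2) has no saddle point. Let R play A with probability p; indifference gives 8p − (1−p) = −12p + 2(1−p), so p = 3/23.
Similarly C's optimal q on 1 is 14/23, and the value is 8·(14/23) + (-12)·(9/23) = 4/23.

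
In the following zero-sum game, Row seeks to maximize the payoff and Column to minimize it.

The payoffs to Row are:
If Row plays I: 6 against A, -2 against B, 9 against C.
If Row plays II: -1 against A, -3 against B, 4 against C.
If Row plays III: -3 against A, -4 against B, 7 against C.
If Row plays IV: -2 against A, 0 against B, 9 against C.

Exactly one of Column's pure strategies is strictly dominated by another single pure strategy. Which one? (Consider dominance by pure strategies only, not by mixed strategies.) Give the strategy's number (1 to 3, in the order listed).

Column prefers columns that give Row less. Compare C with A: 6 < 9, -1 < 4, -3 < 7, -2 < 9.
So A strictly dominates C for Column; C is strictly dominated.

3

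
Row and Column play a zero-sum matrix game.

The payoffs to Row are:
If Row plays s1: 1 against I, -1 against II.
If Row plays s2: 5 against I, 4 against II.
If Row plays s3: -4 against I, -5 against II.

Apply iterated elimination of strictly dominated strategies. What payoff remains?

Column I is strictly dominated by II for Column (-1<1, 4<5, -5<-4); eliminate I.
Row s3 is strictly dominated by row s1 (-1>-5); eliminate s3.
Row s1 is strictly dominated by row s2 (4>-1); eliminate s1.
Only (s2, II) remains, with payoff 4.

4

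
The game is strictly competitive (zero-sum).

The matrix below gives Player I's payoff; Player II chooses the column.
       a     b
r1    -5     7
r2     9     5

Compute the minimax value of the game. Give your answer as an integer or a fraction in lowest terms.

11/2

Row minima are -5 and 5, so Player I's maximin is 5; column maxima are 9 and 7, so Player II's minimax is 7. These differ, so the equilibrium is in mixed strategies.
Let Player I play r1 with probability p. Player II is indifferent when −5p + 9(1−p) = 7p + 5(1−p), giving p = 1/4.
Let Player II play a with probability q. Player I is indifferent when −5q + 7(1−q) = 9q + 5(1−q), giving q = 1/8.
The value is -5·(1/8) + (7)·(7/8) = 11/2.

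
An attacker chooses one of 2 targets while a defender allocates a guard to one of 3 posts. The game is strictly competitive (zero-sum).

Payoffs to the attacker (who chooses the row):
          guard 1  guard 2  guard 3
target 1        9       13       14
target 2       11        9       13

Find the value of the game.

31/3

Column guard 3 is strictly dominated by guard 1 for the defender (it gives the attacker more in every row).
The remaining 2×2 game on (target 1, target 2) × (guard 1, guard 2) has no saddle point. Let the attacker play target 1 with probability p; indifference gives 9p + 11(1−p) = 13p + 9(1−p), so p = 1/3.
Similarly the defender's optimal q on guard 1 is 2/3, and the value is 9·(2/3) + (13)·(1/3) = 31/3.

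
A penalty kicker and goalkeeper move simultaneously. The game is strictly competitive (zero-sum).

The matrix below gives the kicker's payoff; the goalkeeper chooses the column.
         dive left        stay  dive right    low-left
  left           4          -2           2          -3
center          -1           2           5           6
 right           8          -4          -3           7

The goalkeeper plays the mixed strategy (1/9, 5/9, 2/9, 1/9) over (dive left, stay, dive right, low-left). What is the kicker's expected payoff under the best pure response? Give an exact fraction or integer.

25/9

left: (4)·(1/9) + (-2)·(5/9) + (2)·(2/9) + (-3)·(1/9) = -5/9.
center: (-1)·(1/9) + (2)·(5/9) + (5)·(2/9) + (6)·(1/9) = 25/9.
right: (8)·(1/9) + (-4)·(5/9) + (-3)·(2/9) + (7)·(1/9) = -11/9.
The best pure response is center with expected payoff 25/9.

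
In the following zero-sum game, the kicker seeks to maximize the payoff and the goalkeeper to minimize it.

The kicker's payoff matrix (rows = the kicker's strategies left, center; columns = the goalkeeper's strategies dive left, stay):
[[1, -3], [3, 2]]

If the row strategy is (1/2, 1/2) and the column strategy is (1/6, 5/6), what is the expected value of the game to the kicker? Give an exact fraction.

Against (1/6, 5/6), each row's expected payoff is left: -7/3; center: 13/6.
Taking the (1/2, 1/2)-weighted average: (1/2)·(-7/3) + (1/2)·(13/6) = -1/12.

-1/12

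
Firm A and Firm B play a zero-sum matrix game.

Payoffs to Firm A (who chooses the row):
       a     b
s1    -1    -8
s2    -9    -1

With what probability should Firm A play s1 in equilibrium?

Row minima are -8 and -9, so Firm A's maximin is -8; column maxima are -1 and -1, so Firm B's minimax is -1. These differ, so the equilibrium is in mixed strategies.
Let Firm A play s1 with probability p. Firm B is indifferent when −p − 9(1−p) = −8p − (1−p), giving p = 8/15.

8/15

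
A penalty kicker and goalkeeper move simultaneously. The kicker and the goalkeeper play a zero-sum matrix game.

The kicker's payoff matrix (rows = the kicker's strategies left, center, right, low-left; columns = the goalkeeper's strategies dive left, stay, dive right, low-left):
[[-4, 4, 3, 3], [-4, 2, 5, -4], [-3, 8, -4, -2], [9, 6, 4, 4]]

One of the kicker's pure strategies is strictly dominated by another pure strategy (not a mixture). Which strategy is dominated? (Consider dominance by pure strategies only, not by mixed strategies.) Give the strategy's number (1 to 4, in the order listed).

1

Compare left with low-left: 9 > -4, 6 > 4, 4 > 3, 4 > 3.
So low-left strictly dominates left for the kicker; left is strictly dominated.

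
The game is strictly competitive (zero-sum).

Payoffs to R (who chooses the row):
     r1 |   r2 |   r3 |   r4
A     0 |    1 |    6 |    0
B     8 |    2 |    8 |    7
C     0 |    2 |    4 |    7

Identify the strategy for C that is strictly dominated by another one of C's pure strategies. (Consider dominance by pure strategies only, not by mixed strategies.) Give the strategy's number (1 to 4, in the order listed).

3

C prefers columns that give R less. Compare r3 with r2: 1 < 6, 2 < 8, 2 < 4.
So r2 strictly dominates r3 for C; r3 is strictly dominated.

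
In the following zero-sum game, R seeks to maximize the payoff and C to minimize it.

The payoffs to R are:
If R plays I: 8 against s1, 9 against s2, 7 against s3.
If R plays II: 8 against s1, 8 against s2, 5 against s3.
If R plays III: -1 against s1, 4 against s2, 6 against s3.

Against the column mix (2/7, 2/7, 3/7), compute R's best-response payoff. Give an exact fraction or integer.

55/7

I: (8)·(2/7) + (9)·(2/7) + (7)·(3/7) = 55/7.
II: (8)·(2/7) + (8)·(2/7) + (5)·(3/7) = 47/7.
III: (-1)·(2/7) + (4)·(2/7) + (6)·(3/7) = 24/7.
The best pure response is I with expected payoff 55/7.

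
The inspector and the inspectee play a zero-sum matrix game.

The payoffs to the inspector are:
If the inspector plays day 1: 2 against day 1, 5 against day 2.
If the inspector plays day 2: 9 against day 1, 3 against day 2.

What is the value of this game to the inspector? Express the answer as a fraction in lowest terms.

Row minima are 2 and 3, so the inspector's maximin is 3; column maxima are 9 and 5, so the inspectee's minimax is 5. These differ, so the equilibrium is in mixed strategies.
Let the inspector play day 1 with probability p. The inspectee is indifferent when 2p + 9(1−p) = 5p + 3(1−p), giving p = 2/3.
Let the inspectee play day 1 with probability q. The inspector is indifferent when 2q + 5(1−q) = 9q + 3(1−q), giving q = 2/9.
The value is 2·(2/9) + (5)·(7/9) = 13/3.

13/3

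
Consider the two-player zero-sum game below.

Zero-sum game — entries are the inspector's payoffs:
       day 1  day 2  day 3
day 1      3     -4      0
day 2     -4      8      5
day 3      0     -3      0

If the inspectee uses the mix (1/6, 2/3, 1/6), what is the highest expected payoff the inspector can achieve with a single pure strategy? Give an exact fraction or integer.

11/2

day 1: (3)·(1/6) + (-4)·(2/3) + (0)·(1/6) = -13/6.
day 2: (-4)·(1/6) + (8)·(2/3) + (5)·(1/6) = 11/2.
day 3: (0)·(1/6) + (-3)·(2/3) + (0)·(1/6) = -2.
The best pure response is day 2 with expected payoff 11/2.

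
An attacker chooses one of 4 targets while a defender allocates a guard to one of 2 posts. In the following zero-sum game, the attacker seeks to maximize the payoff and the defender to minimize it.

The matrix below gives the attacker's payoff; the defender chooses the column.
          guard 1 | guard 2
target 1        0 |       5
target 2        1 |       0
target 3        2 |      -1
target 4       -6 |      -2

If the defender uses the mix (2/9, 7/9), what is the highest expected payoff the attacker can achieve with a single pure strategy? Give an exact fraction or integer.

target 1: (0)·(2/9) + (5)·(7/9) = 35/9.
target 2: (1)·(2/9) + (0)·(7/9) = 2/9.
target 3: (2)·(2/9) + (-1)·(7/9) = -1/3.
target 4: (-6)·(2/9) + (-2)·(7/9) = -26/9.
The best pure response is target 1 with expected payoff 35/9.

35/9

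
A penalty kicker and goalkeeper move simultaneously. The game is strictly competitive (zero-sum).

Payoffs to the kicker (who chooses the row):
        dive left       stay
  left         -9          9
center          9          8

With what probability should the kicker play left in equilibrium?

1/19

Row minima are -9 and 8, so the kicker's maximin is 8; column maxima are 9 and 9, so the goalkeeper's minimax is 9. These differ, so the equilibrium is in mixed strategies.
Let the kicker play left with probability p. The goalkeeper is indifferent when −9p + 9(1−p) = 9p + 8(1−p), giving p = 1/19.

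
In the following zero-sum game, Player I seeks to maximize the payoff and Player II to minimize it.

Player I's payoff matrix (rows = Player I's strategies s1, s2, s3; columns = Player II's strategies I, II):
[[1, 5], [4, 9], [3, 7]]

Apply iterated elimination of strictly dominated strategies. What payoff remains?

Row s3 is strictly dominated by row s2 (4>3, 9>7); eliminate s3.
Row s1 is strictly dominated by row s2 (4>1, 9>5); eliminate s1.
Column II is strictly dominated by I for Player II (4<9); eliminate II.
Only (s2, I) remains, with payoff 4.

4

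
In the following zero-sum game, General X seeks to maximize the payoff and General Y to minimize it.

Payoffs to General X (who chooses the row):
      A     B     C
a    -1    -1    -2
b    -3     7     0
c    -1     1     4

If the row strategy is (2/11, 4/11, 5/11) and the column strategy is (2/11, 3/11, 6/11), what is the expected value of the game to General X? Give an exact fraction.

151/121

Against (2/11, 3/11, 6/11), each row's expected payoff is a: -17/11; b: 15/11; c: 25/11.
Taking the (2/11, 4/11, 5/11)-weighted average: (2/11)·(-17/11) + (4/11)·(15/11) + (5/11)·(25/11) = 151/121.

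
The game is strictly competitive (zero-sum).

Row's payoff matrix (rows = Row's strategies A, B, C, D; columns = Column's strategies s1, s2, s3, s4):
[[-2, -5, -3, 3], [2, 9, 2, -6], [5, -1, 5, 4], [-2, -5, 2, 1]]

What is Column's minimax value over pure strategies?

The worst case (largest entry) in each column is s1: 5, s2: 9, s3: 5, s4: 4.
The best (smallest) of these is 4.

4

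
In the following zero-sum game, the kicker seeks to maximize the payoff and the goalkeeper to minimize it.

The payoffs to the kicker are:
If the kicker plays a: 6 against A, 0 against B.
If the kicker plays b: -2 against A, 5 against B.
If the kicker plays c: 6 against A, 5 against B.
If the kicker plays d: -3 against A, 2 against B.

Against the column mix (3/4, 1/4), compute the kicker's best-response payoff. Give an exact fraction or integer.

a: (6)·(3/4) + (0)·(1/4) = 9/2.
b: (-2)·(3/4) + (5)·(1/4) = -1/4.
c: (6)·(3/4) + (5)·(1/4) = 23/4.
d: (-3)·(3/4) + (2)·(1/4) = -7/4.
The best pure response is c with expected payoff 23/4.

23/4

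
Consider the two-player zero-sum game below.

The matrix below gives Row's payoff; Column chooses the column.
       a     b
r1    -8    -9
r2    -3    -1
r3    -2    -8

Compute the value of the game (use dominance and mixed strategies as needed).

Row r1 is strictly dominated by row r3, so Row never plays it.
The remaining 2×2 game on (r2, r3) × (a, b) has no saddle point. Let Row play r2 with probability p; indifference gives −3p − 2(1−p) = −p − 8(1−p), so p = 3/4.
Similarly Column's optimal q on a is 7/8, and the value is -3·(7/8) + (-1)·(1/8) = -11/4.

-11/4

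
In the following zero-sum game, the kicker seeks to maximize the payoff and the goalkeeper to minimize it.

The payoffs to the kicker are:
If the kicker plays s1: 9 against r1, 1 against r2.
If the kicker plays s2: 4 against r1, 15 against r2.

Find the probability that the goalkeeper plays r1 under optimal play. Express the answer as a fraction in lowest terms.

14/19

Row minima are 1 and 4, so the kicker's maximin is 4; column maxima are 9 and 15, so the goalkeeper's minimax is 9. These differ, so the equilibrium is in mixed strategies.
Let the goalkeeper play r1 with probability q. The kicker is indifferent when 9q + (1−q) = 4q + 15(1−q), giving q = 14/19.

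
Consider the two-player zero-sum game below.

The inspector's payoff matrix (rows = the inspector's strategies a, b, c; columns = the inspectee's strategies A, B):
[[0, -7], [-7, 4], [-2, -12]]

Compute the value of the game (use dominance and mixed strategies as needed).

-49/18

Row c is strictly dominated by row a, so the inspector never plays it.
The remaining 2×2 game on (a, b) × (A, B) has no saddle point. Let the inspector play a with probability p; indifference gives −7(1−p) = −7p + 4(1−p), so p = 11/18.
Similarly the inspectee's optimal q on A is 11/18, and the value is 0·(11/18) + (-7)·(7/18) = -49/18.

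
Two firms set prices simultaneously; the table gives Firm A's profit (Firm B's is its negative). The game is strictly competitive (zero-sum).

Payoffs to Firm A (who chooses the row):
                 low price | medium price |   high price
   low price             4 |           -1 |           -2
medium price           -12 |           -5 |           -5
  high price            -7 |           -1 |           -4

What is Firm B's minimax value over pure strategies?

The worst case (largest entry) in each column is low price: 4, medium price: -1, high price: -2.
The best (smallest) of these is -2.

-2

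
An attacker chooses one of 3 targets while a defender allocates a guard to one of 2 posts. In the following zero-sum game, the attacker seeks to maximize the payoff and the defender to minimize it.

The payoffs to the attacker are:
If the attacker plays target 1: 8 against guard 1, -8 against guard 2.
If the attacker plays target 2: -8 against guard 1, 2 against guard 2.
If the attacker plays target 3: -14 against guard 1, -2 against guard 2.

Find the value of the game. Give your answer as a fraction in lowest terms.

-24/13

Row target 3 is strictly dominated by row target 2, so the attacker never plays it.
The remaining 2×2 game on (target 1, target 2) × (guard 1, guard 2) has no saddle point. Let the attacker play target 1 with probability p; indifference gives 8p − 8(1−p) = −8p + 2(1−p), so p = 5/13.
Similarly the defender's optimal q on guard 1 is 5/13, and the value is 8·(5/13) + (-8)·(8/13) = -24/13.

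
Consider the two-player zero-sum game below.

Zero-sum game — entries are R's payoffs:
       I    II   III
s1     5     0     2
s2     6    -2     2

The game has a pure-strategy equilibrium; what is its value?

0

Row minima: 0, -2 → R's maximin is 0.
Column maxima: 6, 0, 2 → C's minimax is 0.
They coincide at (s1, II), so the value is 0.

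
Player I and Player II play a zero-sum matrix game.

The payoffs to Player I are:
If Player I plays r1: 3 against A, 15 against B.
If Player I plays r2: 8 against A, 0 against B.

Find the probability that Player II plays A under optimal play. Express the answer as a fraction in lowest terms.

Row minima are 3 and 0, so Player I's maximin is 3; column maxima are 8 and 15, so Player II's minimax is 8. These differ, so the equilibrium is in mixed strategies.
Let Player II play A with probability q. Player I is indifferent when 3q + 15(1−q) = 8q, giving q = 3/4.

3/4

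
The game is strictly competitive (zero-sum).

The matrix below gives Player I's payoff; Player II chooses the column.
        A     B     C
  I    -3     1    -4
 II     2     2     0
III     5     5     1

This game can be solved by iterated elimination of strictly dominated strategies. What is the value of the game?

1

Row II is strictly dominated by row III (5>2, 5>2, 1>0); eliminate II.
Column A is strictly dominated by C for Player II (-4<-3, 1<5); eliminate A.
Row I is strictly dominated by row III (5>1, 1>-4); eliminate I.
Column B is strictly dominated by C for Player II (1<5); eliminate B.
Only (III, C) remains, with payoff 1.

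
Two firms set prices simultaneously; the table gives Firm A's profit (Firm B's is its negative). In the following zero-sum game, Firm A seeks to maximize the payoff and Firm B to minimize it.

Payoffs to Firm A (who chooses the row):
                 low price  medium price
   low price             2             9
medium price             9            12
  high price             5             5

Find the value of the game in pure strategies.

Row minima: 2, 9, 5 → Firm A's maximin is 9.
Column maxima: 9, 12 → Firm B's minimax is 9.
They coincide at (medium price, low price), so the value is 9.

9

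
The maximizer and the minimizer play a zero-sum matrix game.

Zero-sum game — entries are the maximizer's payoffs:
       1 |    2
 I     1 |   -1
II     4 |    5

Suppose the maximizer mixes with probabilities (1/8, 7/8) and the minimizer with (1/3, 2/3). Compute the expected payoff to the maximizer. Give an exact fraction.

97/24

Against (1/3, 2/3), each row's expected payoff is I: -1/3; II: 14/3.
Taking the (1/8, 7/8)-weighted average: (1/8)·(-1/3) + (7/8)·(14/3) = 97/24.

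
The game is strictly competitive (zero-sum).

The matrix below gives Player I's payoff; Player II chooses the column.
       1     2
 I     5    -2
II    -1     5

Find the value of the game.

Row minima are -2 and -1, so Player I's maximin is -1; column maxima are 5 and 5, so Player II's minimax is 5. These differ, so the equilibrium is in mixed strategies.
Let Player I play I with probability p. Player II is indifferent when 5p − (1−p) = −2p + 5(1−p), giving p = 6/13.
Let Player II play 1 with probability q. Player I is indifferent when 5q − 2(1−q) = −q + 5(1−q), giving q = 7/13.
The value is 5·(7/13) + (-2)·(6/13) = 23/13.

23/13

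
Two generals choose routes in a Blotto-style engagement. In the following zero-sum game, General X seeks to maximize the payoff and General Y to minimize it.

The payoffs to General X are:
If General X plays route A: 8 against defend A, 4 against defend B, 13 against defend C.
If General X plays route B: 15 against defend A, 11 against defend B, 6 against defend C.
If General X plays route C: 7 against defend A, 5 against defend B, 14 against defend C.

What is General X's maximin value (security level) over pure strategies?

6

The worst-case payoff for each row is route A: 4, route B: 6, route C: 5.
The best of these is 6.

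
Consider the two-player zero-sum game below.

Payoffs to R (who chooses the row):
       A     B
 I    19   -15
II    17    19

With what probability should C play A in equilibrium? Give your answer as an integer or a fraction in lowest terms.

Row minima are -15 and 17, so R's maximin is 17; column maxima are 19 and 19, so C's minimax is 19. These differ, so the equilibrium is in mixed strategies.
Let C play A with probability q. R is indifferent when 19q − 15(1−q) = 17q + 19(1−q), giving q = 17/18.

17/18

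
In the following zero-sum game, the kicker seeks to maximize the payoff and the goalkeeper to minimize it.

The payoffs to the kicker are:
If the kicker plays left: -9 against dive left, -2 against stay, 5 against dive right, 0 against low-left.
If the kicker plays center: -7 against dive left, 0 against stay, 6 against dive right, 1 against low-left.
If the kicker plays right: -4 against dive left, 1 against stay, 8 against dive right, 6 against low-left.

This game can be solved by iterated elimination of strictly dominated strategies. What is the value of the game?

Row center is strictly dominated by row right (-4>-7, 1>0, 8>6, 6>1); eliminate center.
Row left is strictly dominated by row right (-4>-9, 1>-2, 8>5, 6>0); eliminate left.
Column dive right is strictly dominated by dive left for the goalkeeper (-4<8); eliminate dive right.
Column low-left is strictly dominated by dive left for the goalkeeper (-4<6); eliminate low-left.
Column stay is strictly dominated by dive left for the goalkeeper (-4<1); eliminate stay.
Only (right, dive left) remains, with payoff -4.

-4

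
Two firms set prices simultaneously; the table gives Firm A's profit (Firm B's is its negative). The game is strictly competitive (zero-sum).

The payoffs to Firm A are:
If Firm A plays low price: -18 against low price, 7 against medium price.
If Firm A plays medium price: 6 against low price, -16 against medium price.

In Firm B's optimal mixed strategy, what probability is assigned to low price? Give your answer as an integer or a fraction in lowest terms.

Row minima are -18 and -16, so Firm A's maximin is -16; column maxima are 6 and 7, so Firm B's minimax is 6. These differ, so the equilibrium is in mixed strategies.
Let Firm B play low price with probability q. Firm A is indifferent when −18q + 7(1−q) = 6q − 16(1−q), giving q = 23/47.

23/47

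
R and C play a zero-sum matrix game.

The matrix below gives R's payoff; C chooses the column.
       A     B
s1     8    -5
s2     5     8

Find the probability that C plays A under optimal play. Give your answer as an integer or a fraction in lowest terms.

13/16

Row minima are -5 and 5, so R's maximin is 5; column maxima are 8 and 8, so C's minimax is 8. These differ, so the equilibrium is in mixed strategies.
Let C play A with probability q. R is indifferent when 8q − 5(1−q) = 5q + 8(1−q), giving q = 13/16.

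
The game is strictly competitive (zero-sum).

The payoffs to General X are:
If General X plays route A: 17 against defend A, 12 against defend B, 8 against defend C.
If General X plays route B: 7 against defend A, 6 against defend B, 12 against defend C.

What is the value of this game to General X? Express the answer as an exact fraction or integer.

48/5

Column defend A is strictly dominated by defend B for General Y (it gives General X more in every row).
The remaining 2×2 game on (route A, route B) × (defend B, defend C) has no saddle point. Let General X play route A with probability p; indifference gives 12p + 6(1−p) = 8p + 12(1−p), so p = 3/5.
Similarly General Y's optimal q on defend B is 2/5, and the value is 12·(2/5) + (8)·(3/5) = 48/5.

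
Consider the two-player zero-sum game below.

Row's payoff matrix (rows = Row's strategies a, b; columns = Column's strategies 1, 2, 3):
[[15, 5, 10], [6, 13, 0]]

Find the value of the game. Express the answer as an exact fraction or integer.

65/9

Column 1 is strictly dominated by 3 for Column (it gives Row more in every row).
The remaining 2×2 game on (a, b) × (2, 3) has no saddle point. Let Row play a with probability p; indifference gives 5p + 13(1−p) = 10p, so p = 13/18.
Similarly Column's optimal q on 2 is 5/9, and the value is 5·(5/9) + (10)·(4/9) = 65/9.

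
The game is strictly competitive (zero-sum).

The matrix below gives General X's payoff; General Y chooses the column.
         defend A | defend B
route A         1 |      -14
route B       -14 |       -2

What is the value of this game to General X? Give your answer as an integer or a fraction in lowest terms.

Row minima are -14 and -14, so General X's maximin is -14; column maxima are 1 and -2, so General Y's minimax is -2. These differ, so the equilibrium is in mixed strategies.
Let General X play route A with probability p. General Y is indifferent when p − 14(1−p) = −14p − 2(1−p), giving p = 4/9.
Let General Y play defend A with probability q. General X is indifferent when q − 14(1−q) = −14q − 2(1−q), giving q = 4/9.
The value is 1·(4/9) + (-14)·(5/9) = -22/3.

-22/3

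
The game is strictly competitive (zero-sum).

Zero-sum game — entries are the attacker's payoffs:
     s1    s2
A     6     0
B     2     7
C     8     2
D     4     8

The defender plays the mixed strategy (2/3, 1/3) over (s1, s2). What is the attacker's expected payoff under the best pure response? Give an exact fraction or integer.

6

A: (6)·(2/3) + (0)·(1/3) = 4.
B: (2)·(2/3) + (7)·(1/3) = 11/3.
C: (8)·(2/3) + (2)·(1/3) = 6.
D: (4)·(2/3) + (8)·(1/3) = 16/3.
The best pure response is C with expected payoff 6.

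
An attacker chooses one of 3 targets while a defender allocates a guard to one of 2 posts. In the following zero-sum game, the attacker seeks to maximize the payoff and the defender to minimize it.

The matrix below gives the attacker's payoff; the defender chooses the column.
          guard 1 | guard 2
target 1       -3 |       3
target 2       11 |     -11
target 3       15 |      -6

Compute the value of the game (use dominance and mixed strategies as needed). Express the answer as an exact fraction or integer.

Row target 2 is strictly dominated by row target 3, so the attacker never plays it.
The remaining 2×2 game on (target 1, target 3) × (guard 1, guard 2) has no saddle point. Let the attacker play target 1 with probability p; indifference gives −3p + 15(1−p) = 3p − 6(1−p), so p = 7/9.
Similarly the defender's optimal q on guard 1 is 1/3, and the value is -3·(1/3) + (3)·(2/3) = 1.

1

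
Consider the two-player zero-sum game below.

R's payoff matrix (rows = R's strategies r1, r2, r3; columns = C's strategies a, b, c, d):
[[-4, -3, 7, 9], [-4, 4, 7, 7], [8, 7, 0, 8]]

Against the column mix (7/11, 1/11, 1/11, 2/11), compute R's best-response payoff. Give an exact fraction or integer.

79/11

r1: (-4)·(7/11) + (-3)·(1/11) + (7)·(1/11) + (9)·(2/11) = -6/11.
r2: (-4)·(7/11) + (4)·(1/11) + (7)·(1/11) + (7)·(2/11) = -3/11.
r3: (8)·(7/11) + (7)·(1/11) + (0)·(1/11) + (8)·(2/11) = 79/11.
The best pure response is r3 with expected payoff 79/11.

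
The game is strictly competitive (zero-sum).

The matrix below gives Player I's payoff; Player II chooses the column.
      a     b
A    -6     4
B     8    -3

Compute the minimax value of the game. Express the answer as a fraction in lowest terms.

2/3

Row minima are -6 and -3, so Player I's maximin is -3; column maxima are 8 and 4, so Player II's minimax is 4. These differ, so the equilibrium is in mixed strategies.
Let Player I play A with probability p. Player II is indifferent when −6p + 8(1−p) = 4p − 3(1−p), giving p = 11/21.
Let Player II play a with probability q. Player I is indifferent when −6q + 4(1−q) = 8q − 3(1−q), giving q = 1/3.
The value is -6·(1/3) + (4)·(2/3) = 2/3.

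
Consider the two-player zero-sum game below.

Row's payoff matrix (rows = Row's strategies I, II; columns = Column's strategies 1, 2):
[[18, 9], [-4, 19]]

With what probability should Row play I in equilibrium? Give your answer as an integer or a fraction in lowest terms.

Row minima are 9 and -4, so Row's maximin is 9; column maxima are 18 and 19, so Column's minimax is 18. These differ, so the equilibrium is in mixed strategies.
Let Row play I with probability p. Column is indifferent when 18p − 4(1−p) = 9p + 19(1−p), giving p = 23/32.

23/32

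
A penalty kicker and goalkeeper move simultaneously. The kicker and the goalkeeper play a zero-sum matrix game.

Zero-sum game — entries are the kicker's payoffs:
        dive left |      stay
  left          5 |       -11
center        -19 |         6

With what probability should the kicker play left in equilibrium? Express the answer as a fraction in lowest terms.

Row minima are -11 and -19, so the kicker's maximin is -11; column maxima are 5 and 6, so the goalkeeper's minimax is 5. These differ, so the equilibrium is in mixed strategies.
Let the kicker play left with probability p. The goalkeeper is indifferent when 5p − 19(1−p) = −11p + 6(1−p), giving p = 25/41.

25/41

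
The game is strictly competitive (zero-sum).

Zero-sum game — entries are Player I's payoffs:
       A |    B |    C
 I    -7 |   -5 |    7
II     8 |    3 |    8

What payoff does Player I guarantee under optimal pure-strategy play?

3

Row minima: -7, 3 → Player I's maximin is 3.
Column maxima: 8, 3, 8 → Player II's minimax is 3.
They coincide at (II, B), so the value is 3.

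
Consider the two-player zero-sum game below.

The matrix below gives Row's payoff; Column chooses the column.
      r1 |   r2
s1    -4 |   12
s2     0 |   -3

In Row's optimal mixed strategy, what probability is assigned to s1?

3/19

Row minima are -4 and -3, so Row's maximin is -3; column maxima are 0 and 12, so Column's minimax is 0. These differ, so the equilibrium is in mixed strategies.
Let Row play s1 with probability p. Column is indifferent when −4p = 12p − 3(1−p), giving p = 3/19.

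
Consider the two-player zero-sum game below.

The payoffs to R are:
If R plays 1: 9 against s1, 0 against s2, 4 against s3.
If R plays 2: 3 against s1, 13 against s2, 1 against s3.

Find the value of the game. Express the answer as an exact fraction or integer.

13/4

Column s1 is strictly dominated by s3 for C (it gives R more in every row).
The remaining 2×2 game on (1, 2) × (s2, s3) has no saddle point. Let R play 1 with probability p; indifference gives 13(1−p) = 4p + (1−p), so p = 3/4.
Similarly C's optimal q on s2 is 3/16, and the value is 0·(3/16) + (4)·(13/16) = 13/4.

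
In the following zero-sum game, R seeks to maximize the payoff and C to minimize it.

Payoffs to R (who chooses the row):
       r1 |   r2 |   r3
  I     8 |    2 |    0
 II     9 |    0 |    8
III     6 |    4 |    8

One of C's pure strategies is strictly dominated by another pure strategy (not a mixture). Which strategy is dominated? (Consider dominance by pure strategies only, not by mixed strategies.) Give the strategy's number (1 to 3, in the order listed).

C prefers columns that give R less. Compare r1 with r2: 2 < 8, 0 < 9, 4 < 6.
So r2 strictly dominates r1 for C; r1 is strictly dominated.

1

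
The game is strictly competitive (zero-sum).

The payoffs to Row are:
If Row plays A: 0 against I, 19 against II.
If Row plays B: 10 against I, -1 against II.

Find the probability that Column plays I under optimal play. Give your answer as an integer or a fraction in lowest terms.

2/3

Row minima are 0 and -1, so Row's maximin is 0; column maxima are 10 and 19, so Column's minimax is 10. These differ, so the equilibrium is in mixed strategies.
Let Column play I with probability q. Row is indifferent when 19(1−q) = 10q − (1−q), giving q = 2/3.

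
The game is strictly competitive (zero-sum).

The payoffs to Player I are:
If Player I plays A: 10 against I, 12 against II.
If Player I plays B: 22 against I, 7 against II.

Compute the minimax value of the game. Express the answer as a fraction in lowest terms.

194/17

Row minima are 10 and 7, so Player I's maximin is 10; column maxima are 22 and 12, so Player II's minimax is 12. These differ, so the equilibrium is in mixed strategies.
Let Player I play A with probability p. Player II is indifferent when 10p + 22(1−p) = 12p + 7(1−p), giving p = 15/17.
Let Player II play I with probability q. Player I is indifferent when 10q + 12(1−q) = 22q + 7(1−q), giving q = 5/17.
The value is 10·(5/17) + (12)·(12/17) = 194/17.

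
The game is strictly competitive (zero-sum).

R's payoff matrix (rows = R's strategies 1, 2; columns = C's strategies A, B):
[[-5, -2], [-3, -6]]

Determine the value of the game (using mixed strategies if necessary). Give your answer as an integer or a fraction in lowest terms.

-4

Row minima are -5 and -6, so R's maximin is -5; column maxima are -3 and -2, so C's minimax is -3. These differ, so the equilibrium is in mixed strategies.
Let R play 1 with probability p. C is indifferent when −5p − 3(1−p) = −2p − 6(1−p), giving p = 1/2.
Let C play A with probability q. R is indifferent when −5q − 2(1−q) = −3q − 6(1−q), giving q = 2/3.
The value is -5·(2/3) + (-2)·(1/3) = -4.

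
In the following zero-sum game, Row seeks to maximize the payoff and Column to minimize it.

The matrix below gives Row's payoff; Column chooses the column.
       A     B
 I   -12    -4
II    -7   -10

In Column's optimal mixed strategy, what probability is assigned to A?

6/11

Row minima are -12 and -10, so Row's maximin is -10; column maxima are -7 and -4, so Column's minimax is -7. These differ, so the equilibrium is in mixed strategies.
Let Column play A with probability q. Row is indifferent when −12q − 4(1−q) = −7q − 10(1−q), giving q = 6/11.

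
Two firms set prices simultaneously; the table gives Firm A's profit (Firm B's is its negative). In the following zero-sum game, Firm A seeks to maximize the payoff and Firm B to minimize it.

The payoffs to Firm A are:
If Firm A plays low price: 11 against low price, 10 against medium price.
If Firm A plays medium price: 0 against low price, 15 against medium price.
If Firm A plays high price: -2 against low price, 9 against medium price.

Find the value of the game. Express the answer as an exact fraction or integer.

Row high price is strictly dominated by row medium price, so Firm A never plays it.
The remaining 2×2 game on (low price, medium price) × (low price, medium price) has no saddle point. Let Firm A play low price with probability p; indifference gives 11p = 10p + 15(1−p), so p = 15/16.
Similarly Firm B's optimal q on low price is 5/16, and the value is 11·(5/16) + (10)·(11/16) = 165/16.

165/16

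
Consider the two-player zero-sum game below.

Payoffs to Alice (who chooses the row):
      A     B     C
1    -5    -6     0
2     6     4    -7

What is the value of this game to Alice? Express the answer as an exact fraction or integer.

-42/17

Column A is strictly dominated by B for Bob (it gives Alice more in every row).
The remaining 2×2 game on (1, 2) × (B, C) has no saddle point. Let Alice play 1 with probability p; indifference gives −6p + 4(1−p) = −7(1−p), so p = 11/17.
Similarly Bob's optimal q on B is 7/17, and the value is -6·(7/17) + (0)·(10/17) = -42/17.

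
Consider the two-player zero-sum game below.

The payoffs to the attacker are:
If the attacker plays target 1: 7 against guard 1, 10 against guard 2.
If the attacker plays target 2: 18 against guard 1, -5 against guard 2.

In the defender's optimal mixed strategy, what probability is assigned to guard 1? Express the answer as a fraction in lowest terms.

Row minima are 7 and -5, so the attacker's maximin is 7; column maxima are 18 and 10, so the defender's minimax is 10. These differ, so the equilibrium is in mixed strategies.
Let the defender play guard 1 with probability q. The attacker is indifferent when 7q + 10(1−q) = 18q − 5(1−q), giving q = 15/26.

15/26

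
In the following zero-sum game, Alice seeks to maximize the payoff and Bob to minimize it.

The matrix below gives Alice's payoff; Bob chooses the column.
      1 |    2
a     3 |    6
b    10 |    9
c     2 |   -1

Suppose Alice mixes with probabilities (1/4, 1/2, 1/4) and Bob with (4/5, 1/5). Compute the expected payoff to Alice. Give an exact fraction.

123/20

Against (4/5, 1/5), each row's expected payoff is a: 18/5; b: 49/5; c: 7/5.
Taking the (1/4, 1/2, 1/4)-weighted average: (1/4)·(18/5) + (1/2)·(49/5) + (1/4)·(7/5) = 123/20.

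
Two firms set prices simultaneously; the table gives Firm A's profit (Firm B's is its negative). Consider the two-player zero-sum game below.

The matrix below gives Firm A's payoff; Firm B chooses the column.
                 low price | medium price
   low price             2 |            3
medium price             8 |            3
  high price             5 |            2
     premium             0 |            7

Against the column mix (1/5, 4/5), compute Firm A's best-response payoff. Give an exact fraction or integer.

28/5

low price: (2)·(1/5) + (3)·(4/5) = 14/5.
medium price: (8)·(1/5) + (3)·(4/5) = 4.
high price: (5)·(1/5) + (2)·(4/5) = 13/5.
premium: (0)·(1/5) + (7)·(4/5) = 28/5.
The best pure response is premium with expected payoff 28/5.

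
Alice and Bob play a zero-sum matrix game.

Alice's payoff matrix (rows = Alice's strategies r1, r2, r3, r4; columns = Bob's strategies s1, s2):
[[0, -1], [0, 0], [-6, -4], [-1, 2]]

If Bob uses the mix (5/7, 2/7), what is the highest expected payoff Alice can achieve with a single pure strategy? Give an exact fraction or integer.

0

r1: (0)·(5/7) + (-1)·(2/7) = -2/7.
r2: (0)·(5/7) + (0)·(2/7) = 0.
r3: (-6)·(5/7) + (-4)·(2/7) = -38/7.
r4: (-1)·(5/7) + (2)·(2/7) = -1/7.
The best pure response is r2 with expected payoff 0.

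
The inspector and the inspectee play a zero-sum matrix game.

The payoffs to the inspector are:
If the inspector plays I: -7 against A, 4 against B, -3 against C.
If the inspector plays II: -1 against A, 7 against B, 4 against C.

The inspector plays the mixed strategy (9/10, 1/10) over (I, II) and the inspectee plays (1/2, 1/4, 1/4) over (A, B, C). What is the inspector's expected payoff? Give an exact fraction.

-27/10

Against (1/2, 1/4, 1/4), each row's expected payoff is I: -13/4; II: 9/4.
Taking the (9/10, 1/10)-weighted average: (9/10)·(-13/4) + (1/10)·(9/4) = -27/10.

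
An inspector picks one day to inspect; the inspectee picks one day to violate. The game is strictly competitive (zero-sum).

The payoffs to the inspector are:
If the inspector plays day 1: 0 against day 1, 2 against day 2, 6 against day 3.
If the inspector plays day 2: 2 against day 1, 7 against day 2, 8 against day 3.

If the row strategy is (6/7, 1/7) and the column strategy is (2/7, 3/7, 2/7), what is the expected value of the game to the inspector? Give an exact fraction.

Against (2/7, 3/7, 2/7), each row's expected payoff is day 1: 18/7; day 2: 41/7.
Taking the (6/7, 1/7)-weighted average: (6/7)·(18/7) + (1/7)·(41/7) = 149/49.

149/49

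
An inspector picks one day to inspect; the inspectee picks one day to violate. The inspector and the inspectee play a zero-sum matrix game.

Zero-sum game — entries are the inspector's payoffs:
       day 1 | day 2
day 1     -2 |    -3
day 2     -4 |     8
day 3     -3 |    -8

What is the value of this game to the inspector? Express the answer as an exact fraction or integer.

Row day 3 is strictly dominated by row day 1, so the inspector never plays it.
The remaining 2×2 game on (day 1, day 2) × (day 1, day 2) has no saddle point. Let the inspector play day 1 with probability p; indifference gives −2p − 4(1−p) = −3p + 8(1−p), so p = 12/13.
Similarly the inspectee's optimal q on day 1 is 11/13, and the value is -2·(11/13) + (-3)·(2/13) = -28/13.

-28/13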